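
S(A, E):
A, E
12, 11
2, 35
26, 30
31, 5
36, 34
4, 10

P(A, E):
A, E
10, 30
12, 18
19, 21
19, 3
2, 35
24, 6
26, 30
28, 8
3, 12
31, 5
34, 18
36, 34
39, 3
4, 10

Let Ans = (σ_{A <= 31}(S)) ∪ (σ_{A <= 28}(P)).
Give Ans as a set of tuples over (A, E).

Apply σ_{A <= 31}; surviving tuples: {(12, 11), (2, 35), (26, 30), (31, 5), (4, 10)}
Apply σ_{A <= 28}; surviving tuples: {(10, 30), (12, 18), (19, 21), (19, 3), (2, 35), (24, 6), (26, 30), (28, 8), (3, 12), (4, 10)}
Set union of the two operands is {(10, 30), (12, 11), (12, 18), (19, 21), (19, 3), (2, 35), (24, 6), (26, 30), (28, 8), (3, 12), (31, 5), (4, 10)}.

{(10, 30), (12, 11), (12, 18), (19, 21), (19, 3), (2, 35), (24, 6), (26, 30), (28, 8), (3, 12), (31, 5), (4, 10)}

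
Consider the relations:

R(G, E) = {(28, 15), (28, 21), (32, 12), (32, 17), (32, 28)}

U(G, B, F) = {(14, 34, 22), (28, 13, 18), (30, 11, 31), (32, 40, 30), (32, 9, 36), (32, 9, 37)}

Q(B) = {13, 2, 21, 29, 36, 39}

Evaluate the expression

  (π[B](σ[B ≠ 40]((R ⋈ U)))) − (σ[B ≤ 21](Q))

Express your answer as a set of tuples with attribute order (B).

Joining R and U on G yields {(28, 15, 13, 18), (28, 21, 13, 18), (32, 12, 40, 30), (32, 12, 9, 36), (32, 12, 9, 37), (32, 17, 40, 30), (32, 17, 9, 36), (32, 17, 9, 37), (32, 28, 40, 30), (32, 28, 9, 36), (32, 28, 9, 37)}.
σ[B ≠ 40]: keep tuples satisfying B ≠ 40 → {(28, 15, 13, 18), (28, 21, 13, 18), (32, 12, 9, 36), (32, 12, 9, 37), (32, 17, 9, 36), (32, 17, 9, 37), (32, 28, 9, 36), (32, 28, 9, 37)}
π[B]: project onto (B) (6 duplicate(s) eliminated) → {13, 9}
σ[B ≤ 21]: keep tuples satisfying B ≤ 21 → {13, 2, 21}
Difference: {13, 9} with {13, 2, 21} → {9}

{9}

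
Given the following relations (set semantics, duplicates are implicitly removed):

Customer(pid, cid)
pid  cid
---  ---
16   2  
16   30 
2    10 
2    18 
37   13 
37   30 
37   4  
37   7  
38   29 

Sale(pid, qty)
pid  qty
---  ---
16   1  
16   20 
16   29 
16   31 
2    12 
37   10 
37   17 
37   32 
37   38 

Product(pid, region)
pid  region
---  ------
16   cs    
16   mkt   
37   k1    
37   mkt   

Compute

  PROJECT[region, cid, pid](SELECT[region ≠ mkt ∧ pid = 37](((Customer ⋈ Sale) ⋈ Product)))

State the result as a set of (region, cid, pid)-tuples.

{(k1, 13, 37), (k1, 30, 37), (k1, 4, 37), (k1, 7, 37)}

Customer ⋈ Sale (natural join on pid): {(16, 2, 1), (16, 2, 20), (16, 2, 29), (16, 2, 31), (16, 30, 1), (16, 30, 20), (16, 30, 29), (16, 30, 31), (2, 10, 12), (2, 18, 12), (37, 13, 10), (37, 13, 17), (37, 13, 32), (37, 13, 38), (37, 30, 10), (37, 30, 17), (37, 30, 32), (37, 30, 38), (37, 4, 10), (37, 4, 17), (37, 4, 32), (37, 4, 38), (37, 7, 10), (37, 7, 17), (37, 7, 32), (37, 7, 38)}
(Customer ⋈ Sale) ⋈ Product (natural join on pid): {(16, 2, 1, cs), (16, 2, 1, mkt), (16, 2, 20, cs), (16, 2, 20, mkt), (16, 2, 29, cs), (16, 2, 29, mkt), (16, 2, 31, cs), (16, 2, 31, mkt), (16, 30, 1, cs), (16, 30, 1, mkt), (16, 30, 20, cs), (16, 30, 20, mkt), (16, 30, 29, cs), (16, 30, 29, mkt), (16, 30, 31, cs), (16, 30, 31, mkt), (37, 13, 10, k1), (37, 13, 10, mkt), (37, 13, 17, k1), (37, 13, 17, mkt), (37, 13, 32, k1), (37, 13, 32, mkt), (37, 13, 38, k1), (37, 13, 38, mkt), (37, 30, 10, k1), (37, 30, 10, mkt), (37, 30, 17, k1), (37, 30, 17, mkt), (37, 30, 32, k1), (37, 30, 32, mkt), (37, 30, 38, k1), (37, 30, 38, mkt), (37, 4, 10, k1), (37, 4, 10, mkt), (37, 4, 17, k1), (37, 4, 17, mkt), (37, 4, 32, k1), (37, 4, 32, mkt), (37, 4, 38, k1), (37, 4, 38, mkt), (37, 7, 10, k1), (37, 7, 10, mkt), (37, 7, 17, k1), (37, 7, 17, mkt), (37, 7, 32, k1), (37, 7, 32, mkt), (37, 7, 38, k1), (37, 7, 38, mkt)}
Filtering on region ≠ mkt ∧ pid = 37 leaves {(37, 13, 10, k1), (37, 13, 17, k1), (37, 13, 32, k1), (37, 13, 38, k1), (37, 30, 10, k1), (37, 30, 17, k1), (37, 30, 32, k1), (37, 30, 38, k1), (37, 4, 10, k1), (37, 4, 17, k1), (37, 4, 32, k1), (37, 4, 38, k1), (37, 7, 10, k1), (37, 7, 17, k1), (37, 7, 32, k1), (37, 7, 38, k1)}.
π[region, cid, pid]: project onto (region, cid, pid) (12 duplicate(s) eliminated) → {(k1, 13, 37), (k1, 30, 37), (k1, 4, 37), (k1, 7, 37)}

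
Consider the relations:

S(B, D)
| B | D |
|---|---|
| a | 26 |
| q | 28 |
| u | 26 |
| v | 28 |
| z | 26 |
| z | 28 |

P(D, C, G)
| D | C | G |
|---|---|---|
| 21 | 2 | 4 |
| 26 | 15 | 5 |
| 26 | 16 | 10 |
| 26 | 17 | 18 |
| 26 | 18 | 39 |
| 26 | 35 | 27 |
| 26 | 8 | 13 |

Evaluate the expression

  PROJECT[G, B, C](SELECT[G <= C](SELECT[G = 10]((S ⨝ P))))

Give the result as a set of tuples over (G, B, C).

Natural join on D: {(a, 26, 15, 5), (a, 26, 16, 10), (a, 26, 17, 18), (a, 26, 18, 39), (a, 26, 35, 27), (a, 26, 8, 13), (u, 26, 15, 5), (u, 26, 16, 10), (u, 26, 17, 18), (u, 26, 18, 39), (u, 26, 35, 27), (u, 26, 8, 13), (z, 26, 15, 5), (z, 26, 16, 10), (z, 26, 17, 18), (z, 26, 18, 39), (z, 26, 35, 27), (z, 26, 8, 13)}
Apply σ_{G = 10}; surviving tuples: {(a, 26, 16, 10), (u, 26, 16, 10), (z, 26, 16, 10)}
Apply σ_{G <= C}; surviving tuples: {(a, 26, 16, 10), (u, 26, 16, 10), (z, 26, 16, 10)}
Keep only column(s) G, B, C: {(10, a, 16), (10, u, 16), (10, z, 16)}

{(10, a, 16), (10, u, 16), (10, z, 16)}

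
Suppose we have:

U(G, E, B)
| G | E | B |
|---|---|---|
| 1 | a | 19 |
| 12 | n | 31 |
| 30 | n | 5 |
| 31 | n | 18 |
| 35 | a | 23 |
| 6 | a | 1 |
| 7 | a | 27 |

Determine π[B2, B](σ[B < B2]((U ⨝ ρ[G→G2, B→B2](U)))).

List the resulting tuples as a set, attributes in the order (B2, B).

{(18, 5), (19, 1), (23, 1), (23, 19), (27, 1), (27, 19), (27, 23), (31, 18), (31, 5)}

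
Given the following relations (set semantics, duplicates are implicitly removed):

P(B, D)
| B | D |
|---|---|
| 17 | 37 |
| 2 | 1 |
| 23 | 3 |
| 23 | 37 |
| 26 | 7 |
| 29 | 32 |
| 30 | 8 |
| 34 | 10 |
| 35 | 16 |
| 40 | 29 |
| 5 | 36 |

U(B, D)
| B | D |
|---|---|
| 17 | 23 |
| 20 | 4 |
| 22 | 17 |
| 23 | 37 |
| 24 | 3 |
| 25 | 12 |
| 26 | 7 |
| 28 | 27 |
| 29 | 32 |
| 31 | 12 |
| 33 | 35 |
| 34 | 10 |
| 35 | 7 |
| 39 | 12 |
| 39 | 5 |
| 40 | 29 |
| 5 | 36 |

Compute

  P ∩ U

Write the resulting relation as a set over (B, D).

{(23, 37), (26, 7), (29, 32), (34, 10), (40, 29), (5, 36)}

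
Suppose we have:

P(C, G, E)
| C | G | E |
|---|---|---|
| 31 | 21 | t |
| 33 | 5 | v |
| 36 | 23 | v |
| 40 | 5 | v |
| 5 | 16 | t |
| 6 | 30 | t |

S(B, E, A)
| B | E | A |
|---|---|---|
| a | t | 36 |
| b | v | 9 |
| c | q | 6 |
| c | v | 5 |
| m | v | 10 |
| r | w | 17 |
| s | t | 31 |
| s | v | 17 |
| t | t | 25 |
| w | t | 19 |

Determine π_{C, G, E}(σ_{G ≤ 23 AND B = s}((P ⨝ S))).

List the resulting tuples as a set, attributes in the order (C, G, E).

Natural join on E: {(31, 21, t, a, 36), (31, 21, t, s, 31), (31, 21, t, t, 25), (31, 21, t, w, 19), (33, 5, v, b, 9), (33, 5, v, c, 5), (33, 5, v, m, 10), (33, 5, v, s, 17), (36, 23, v, b, 9), (36, 23, v, c, 5), (36, 23, v, m, 10), (36, 23, v, s, 17), (40, 5, v, b, 9), (40, 5, v, c, 5), (40, 5, v, m, 10), (40, 5, v, s, 17), (5, 16, t, a, 36), (5, 16, t, s, 31), (5, 16, t, t, 25), (5, 16, t, w, 19), (6, 30, t, a, 36), (6, 30, t, s, 31), (6, 30, t, t, 25), (6, 30, t, w, 19)}
σ[G ≤ 23 AND B = s]: keep tuples satisfying G ≤ 23 AND B = s → {(31, 21, t, s, 31), (33, 5, v, s, 17), (36, 23, v, s, 17), (40, 5, v, s, 17), (5, 16, t, s, 31)}
π[C, G, E]: project onto (C, G, E) → {(31, 21, t), (33, 5, v), (36, 23, v), (40, 5, v), (5, 16, t)}

{(31, 21, t), (33, 5, v), (36, 23, v), (40, 5, v), (5, 16, t)}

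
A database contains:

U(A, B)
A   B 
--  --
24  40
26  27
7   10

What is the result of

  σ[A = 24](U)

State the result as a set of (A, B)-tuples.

{(24, 40)}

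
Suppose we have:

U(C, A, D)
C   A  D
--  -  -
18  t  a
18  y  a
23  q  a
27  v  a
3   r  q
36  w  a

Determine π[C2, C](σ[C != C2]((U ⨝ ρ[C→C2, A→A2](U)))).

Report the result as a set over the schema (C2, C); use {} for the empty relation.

ρ[C→C2, A→A2]: schema becomes (C2, A2, D); tuples unchanged.
Natural join on D: {(18, t, a, 18, t), (18, t, a, 18, y), (18, t, a, 23, q), (18, t, a, 27, v), (18, t, a, 36, w), (18, y, a, 18, t), (18, y, a, 18, y), (18, y, a, 23, q), (18, y, a, 27, v), (18, y, a, 36, w), (23, q, a, 18, t), (23, q, a, 18, y), (23, q, a, 23, q), (23, q, a, 27, v), (23, q, a, 36, w), (27, v, a, 18, t), (27, v, a, 18, y), (27, v, a, 23, q), (27, v, a, 27, v), (27, v, a, 36, w), (3, r, q, 3, r), (36, w, a, 18, t), (36, w, a, 18, y), (36, w, a, 23, q), (36, w, a, 27, v), (36, w, a, 36, w)}
Selection C != C2: {(18, t, a, 23, q), (18, t, a, 27, v), (18, t, a, 36, w), (18, y, a, 23, q), (18, y, a, 27, v), (18, y, a, 36, w), (23, q, a, 18, t), (23, q, a, 18, y), (23, q, a, 27, v), (23, q, a, 36, w), (27, v, a, 18, t), (27, v, a, 18, y), (27, v, a, 23, q), (27, v, a, 36, w), (36, w, a, 18, t), (36, w, a, 18, y), (36, w, a, 23, q), (36, w, a, 27, v)}
Keep only column(s) C2, C (6 duplicate(s) eliminated): {(18, 23), (18, 27), (18, 36), (23, 18), (23, 27), (23, 36), (27, 18), (27, 23), (27, 36), (36, 18), (36, 23), (36, 27)}

{(18, 23), (18, 27), (18, 36), (23, 18), (23, 27), (23, 36), (27, 18), (27, 23), (27, 36), (36, 18), (36, 23), (36, 27)}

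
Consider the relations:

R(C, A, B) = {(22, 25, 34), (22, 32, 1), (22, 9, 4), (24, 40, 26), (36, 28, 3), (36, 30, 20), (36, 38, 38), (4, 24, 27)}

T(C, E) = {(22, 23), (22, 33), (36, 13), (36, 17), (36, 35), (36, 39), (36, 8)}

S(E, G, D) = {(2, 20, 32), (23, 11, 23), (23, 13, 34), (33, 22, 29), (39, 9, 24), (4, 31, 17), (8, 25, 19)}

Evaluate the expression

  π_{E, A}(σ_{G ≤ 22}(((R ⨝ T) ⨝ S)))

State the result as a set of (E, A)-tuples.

Natural join on C: {(22, 25, 34, 23), (22, 25, 34, 33), (22, 32, 1, 23), (22, 32, 1, 33), (22, 9, 4, 23), (22, 9, 4, 33), (36, 28, 3, 13), (36, 28, 3, 17), (36, 28, 3, 35), (36, 28, 3, 39), (36, 28, 3, 8), (36, 30, 20, 13), (36, 30, 20, 17), (36, 30, 20, 35), (36, 30, 20, 39), (36, 30, 20, 8), (36, 38, 38, 13), (36, 38, 38, 17), (36, 38, 38, 35), (36, 38, 38, 39), (36, 38, 38, 8)}
Natural join on E: {(22, 25, 34, 23, 11, 23), (22, 25, 34, 23, 13, 34), (22, 25, 34, 33, 22, 29), (22, 32, 1, 23, 11, 23), (22, 32, 1, 23, 13, 34), (22, 32, 1, 33, 22, 29), (22, 9, 4, 23, 11, 23), (22, 9, 4, 23, 13, 34), (22, 9, 4, 33, 22, 29), (36, 28, 3, 39, 9, 24), (36, 28, 3, 8, 25, 19), (36, 30, 20, 39, 9, 24), (36, 30, 20, 8, 25, 19), (36, 38, 38, 39, 9, 24), (36, 38, 38, 8, 25, 19)}
Selection G ≤ 22: {(22, 25, 34, 23, 11, 23), (22, 25, 34, 23, 13, 34), (22, 25, 34, 33, 22, 29), (22, 32, 1, 23, 11, 23), (22, 32, 1, 23, 13, 34), (22, 32, 1, 33, 22, 29), (22, 9, 4, 23, 11, 23), (22, 9, 4, 23, 13, 34), (22, 9, 4, 33, 22, 29), (36, 28, 3, 39, 9, 24), (36, 30, 20, 39, 9, 24), (36, 38, 38, 39, 9, 24)}
π[E, A]: project onto (E, A) (3 duplicate(s) eliminated) → {(23, 25), (23, 32), (23, 9), (33, 25), (33, 32), (33, 9), (39, 28), (39, 30), (39, 38)}

{(23, 25), (23, 32), (23, 9), (33, 25), (33, 32), (33, 9), (39, 28), (39, 30), (39, 38)}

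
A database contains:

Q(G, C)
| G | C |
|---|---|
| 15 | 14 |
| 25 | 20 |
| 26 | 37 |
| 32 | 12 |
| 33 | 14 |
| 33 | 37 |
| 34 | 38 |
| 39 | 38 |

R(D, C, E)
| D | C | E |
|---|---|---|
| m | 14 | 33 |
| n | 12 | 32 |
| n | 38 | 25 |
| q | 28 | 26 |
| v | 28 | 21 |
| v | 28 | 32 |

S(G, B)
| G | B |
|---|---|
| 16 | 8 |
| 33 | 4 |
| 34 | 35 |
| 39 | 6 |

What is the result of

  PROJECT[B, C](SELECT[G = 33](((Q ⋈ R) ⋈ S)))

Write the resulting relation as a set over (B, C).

Joining Q and R on C yields {(15, 14, m, 33), (32, 12, n, 32), (33, 14, m, 33), (34, 38, n, 25), (39, 38, n, 25)}.
Joining (Q ⋈ R) and S on G yields {(33, 14, m, 33, 4), (34, 38, n, 25, 35), (39, 38, n, 25, 6)}.
σ[G = 33]: keep tuples satisfying G = 33 → {(33, 14, m, 33, 4)}
Keep only column(s) B, C: {(4, 14)}

{(4, 14)}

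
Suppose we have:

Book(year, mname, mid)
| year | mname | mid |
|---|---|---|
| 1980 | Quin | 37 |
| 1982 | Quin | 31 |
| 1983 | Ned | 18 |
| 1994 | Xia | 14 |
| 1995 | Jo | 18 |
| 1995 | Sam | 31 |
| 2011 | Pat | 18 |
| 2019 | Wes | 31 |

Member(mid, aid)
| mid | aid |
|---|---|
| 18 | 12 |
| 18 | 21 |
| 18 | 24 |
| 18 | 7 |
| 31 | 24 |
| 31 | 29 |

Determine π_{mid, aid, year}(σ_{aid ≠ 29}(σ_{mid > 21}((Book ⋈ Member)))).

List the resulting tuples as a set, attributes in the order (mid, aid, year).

{(31, 24, 1982), (31, 24, 1995), (31, 24, 2019)}

Book ⋈ Member (natural join on mid): {(1982, Quin, 31, 24), (1982, Quin, 31, 29), (1983, Ned, 18, 12), (1983, Ned, 18, 21), (1983, Ned, 18, 24), (1983, Ned, 18, 7), (1995, Jo, 18, 12), (1995, Jo, 18, 21), (1995, Jo, 18, 24), (1995, Jo, 18, 7), (1995, Sam, 31, 24), (1995, Sam, 31, 29), (2011, Pat, 18, 12), (2011, Pat, 18, 21), (2011, Pat, 18, 24), (2011, Pat, 18, 7), (2019, Wes, 31, 24), (2019, Wes, 31, 29)}
Filtering on mid > 21 leaves {(1982, Quin, 31, 24), (1982, Quin, 31, 29), (1995, Sam, 31, 24), (1995, Sam, 31, 29), (2019, Wes, 31, 24), (2019, Wes, 31, 29)}.
Filtering on aid ≠ 29 leaves {(1982, Quin, 31, 24), (1995, Sam, 31, 24), (2019, Wes, 31, 24)}.
Projecting to mid, aid, year: {(31, 24, 1982), (31, 24, 1995), (31, 24, 2019)}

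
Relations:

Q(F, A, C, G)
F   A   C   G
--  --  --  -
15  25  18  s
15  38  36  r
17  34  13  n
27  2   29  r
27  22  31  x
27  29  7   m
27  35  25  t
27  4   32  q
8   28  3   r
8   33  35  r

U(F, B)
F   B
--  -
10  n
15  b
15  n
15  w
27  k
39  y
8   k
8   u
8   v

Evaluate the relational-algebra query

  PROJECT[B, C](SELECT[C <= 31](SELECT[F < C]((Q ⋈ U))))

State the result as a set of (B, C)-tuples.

{(b, 18), (k, 29), (k, 31), (n, 18), (w, 18)}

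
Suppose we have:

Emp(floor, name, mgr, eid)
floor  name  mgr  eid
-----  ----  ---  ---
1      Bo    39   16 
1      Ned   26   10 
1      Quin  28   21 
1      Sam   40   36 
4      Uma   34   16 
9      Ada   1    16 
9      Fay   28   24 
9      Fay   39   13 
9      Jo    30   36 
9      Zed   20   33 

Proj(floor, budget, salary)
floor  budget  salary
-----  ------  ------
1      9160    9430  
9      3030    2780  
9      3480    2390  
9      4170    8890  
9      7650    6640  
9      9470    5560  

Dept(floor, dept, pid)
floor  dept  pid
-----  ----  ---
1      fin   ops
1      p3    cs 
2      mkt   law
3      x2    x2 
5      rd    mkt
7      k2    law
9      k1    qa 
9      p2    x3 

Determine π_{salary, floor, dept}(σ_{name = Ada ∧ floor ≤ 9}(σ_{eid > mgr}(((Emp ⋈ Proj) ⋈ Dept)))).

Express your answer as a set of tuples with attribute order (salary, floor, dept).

{(2390, 9, k1), (2390, 9, p2), (2780, 9, k1), (2780, 9, p2), (5560, 9, k1), (5560, 9, p2), (6640, 9, k1), (6640, 9, p2), (8890, 9, k1), (8890, 9, p2)}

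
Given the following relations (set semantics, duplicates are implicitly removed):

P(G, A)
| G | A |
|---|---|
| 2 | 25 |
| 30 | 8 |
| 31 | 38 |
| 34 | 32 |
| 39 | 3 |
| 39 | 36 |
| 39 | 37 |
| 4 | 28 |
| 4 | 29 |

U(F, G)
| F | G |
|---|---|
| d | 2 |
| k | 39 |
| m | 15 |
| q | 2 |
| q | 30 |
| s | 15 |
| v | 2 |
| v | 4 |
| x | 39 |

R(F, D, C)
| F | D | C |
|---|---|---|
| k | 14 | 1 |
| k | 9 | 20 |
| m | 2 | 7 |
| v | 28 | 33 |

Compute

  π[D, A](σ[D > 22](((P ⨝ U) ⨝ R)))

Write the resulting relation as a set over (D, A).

{(28, 25), (28, 28), (28, 29)}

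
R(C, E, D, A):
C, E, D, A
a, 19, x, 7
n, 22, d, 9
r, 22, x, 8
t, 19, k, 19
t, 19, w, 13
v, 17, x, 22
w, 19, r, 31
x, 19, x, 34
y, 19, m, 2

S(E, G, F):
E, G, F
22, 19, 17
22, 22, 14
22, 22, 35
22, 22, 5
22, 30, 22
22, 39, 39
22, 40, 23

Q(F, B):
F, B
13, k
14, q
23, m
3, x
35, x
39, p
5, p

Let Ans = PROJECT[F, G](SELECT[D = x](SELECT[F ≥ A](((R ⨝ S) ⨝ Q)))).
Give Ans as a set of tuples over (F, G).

Joining R and S on E yields {(n, 22, d, 9, 19, 17), (n, 22, d, 9, 22, 14), (n, 22, d, 9, 22, 35), (n, 22, d, 9, 22, 5), (n, 22, d, 9, 30, 22), (n, 22, d, 9, 39, 39), (n, 22, d, 9, 40, 23), (r, 22, x, 8, 19, 17), (r, 22, x, 8, 22, 14), (r, 22, x, 8, 22, 35), (r, 22, x, 8, 22, 5), (r, 22, x, 8, 30, 22), (r, 22, x, 8, 39, 39), (r, 22, x, 8, 40, 23)}.
Joining (R ⨝ S) and Q on F yields {(n, 22, d, 9, 22, 14, q), (n, 22, d, 9, 22, 35, x), (n, 22, d, 9, 22, 5, p), (n, 22, d, 9, 39, 39, p), (n, 22, d, 9, 40, 23, m), (r, 22, x, 8, 22, 14, q), (r, 22, x, 8, 22, 35, x), (r, 22, x, 8, 22, 5, p), (r, 22, x, 8, 39, 39, p), (r, 22, x, 8, 40, 23, m)}.
Apply σ_{F ≥ A}; surviving tuples: {(n, 22, d, 9, 22, 14, q), (n, 22, d, 9, 22, 35, x), (n, 22, d, 9, 39, 39, p), (n, 22, d, 9, 40, 23, m), (r, 22, x, 8, 22, 14, q), (r, 22, x, 8, 22, 35, x), (r, 22, x, 8, 39, 39, p), (r, 22, x, 8, 40, 23, m)}
Apply σ_{D = x}; surviving tuples: {(r, 22, x, 8, 22, 14, q), (r, 22, x, 8, 22, 35, x), (r, 22, x, 8, 39, 39, p), (r, 22, x, 8, 40, 23, m)}
π_{F, G} gives {(14, 22), (23, 40), (35, 22), (39, 39)}.

{(14, 22), (23, 40), (35, 22), (39, 39)}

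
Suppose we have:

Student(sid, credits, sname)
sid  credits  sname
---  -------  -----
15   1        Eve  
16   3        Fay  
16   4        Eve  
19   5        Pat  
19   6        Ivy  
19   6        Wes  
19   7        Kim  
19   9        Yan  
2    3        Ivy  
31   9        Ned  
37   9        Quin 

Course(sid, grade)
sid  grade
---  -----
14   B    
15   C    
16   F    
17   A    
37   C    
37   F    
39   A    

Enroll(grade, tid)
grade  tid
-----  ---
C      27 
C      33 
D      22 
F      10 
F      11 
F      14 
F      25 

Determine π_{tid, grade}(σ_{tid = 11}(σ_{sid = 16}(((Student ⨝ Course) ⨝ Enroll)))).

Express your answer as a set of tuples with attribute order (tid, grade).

{(11, F)}

Joining Student and Course on sid yields {(15, 1, Eve, C), (16, 3, Fay, F), (16, 4, Eve, F), (37, 9, Quin, C), (37, 9, Quin, F)}.
Joining (Student ⨝ Course) and Enroll on grade yields {(15, 1, Eve, C, 27), (15, 1, Eve, C, 33), (16, 3, Fay, F, 10), (16, 3, Fay, F, 11), (16, 3, Fay, F, 14), (16, 3, Fay, F, 25), (16, 4, Eve, F, 10), (16, 4, Eve, F, 11), (16, 4, Eve, F, 14), (16, 4, Eve, F, 25), (37, 9, Quin, C, 27), (37, 9, Quin, C, 33), (37, 9, Quin, F, 10), (37, 9, Quin, F, 11), (37, 9, Quin, F, 14), (37, 9, Quin, F, 25)}.
Filtering on sid = 16 leaves {(16, 3, Fay, F, 10), (16, 3, Fay, F, 11), (16, 3, Fay, F, 14), (16, 3, Fay, F, 25), (16, 4, Eve, F, 10), (16, 4, Eve, F, 11), (16, 4, Eve, F, 14), (16, 4, Eve, F, 25)}.
Filtering on tid = 11 leaves {(16, 3, Fay, F, 11), (16, 4, Eve, F, 11)}.
Keep only column(s) tid, grade (1 duplicate(s) eliminated): {(11, F)}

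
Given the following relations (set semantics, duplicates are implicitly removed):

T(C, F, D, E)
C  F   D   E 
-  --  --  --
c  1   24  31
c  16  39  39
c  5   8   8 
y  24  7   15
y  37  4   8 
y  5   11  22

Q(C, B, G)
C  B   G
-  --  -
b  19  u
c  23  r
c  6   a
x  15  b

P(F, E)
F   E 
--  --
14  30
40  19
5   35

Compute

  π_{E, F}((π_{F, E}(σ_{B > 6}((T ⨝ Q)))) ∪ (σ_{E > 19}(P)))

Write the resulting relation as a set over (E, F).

T ⋈ Q (natural join on C): {(c, 1, 24, 31, 23, r), (c, 1, 24, 31, 6, a), (c, 16, 39, 39, 23, r), (c, 16, 39, 39, 6, a), (c, 5, 8, 8, 23, r), (c, 5, 8, 8, 6, a)}
Filtering on B > 6 leaves {(c, 1, 24, 31, 23, r), (c, 16, 39, 39, 23, r), (c, 5, 8, 8, 23, r)}.
Projecting to F, E: {(1, 31), (16, 39), (5, 8)}
Filtering on E > 19 leaves {(14, 30), (5, 35)}.
Taking the union: {(1, 31), (14, 30), (16, 39), (5, 35), (5, 8)}
Projecting to E, F: {(30, 14), (31, 1), (35, 5), (39, 16), (8, 5)}

{(30, 14), (31, 1), (35, 5), (39, 16), (8, 5)}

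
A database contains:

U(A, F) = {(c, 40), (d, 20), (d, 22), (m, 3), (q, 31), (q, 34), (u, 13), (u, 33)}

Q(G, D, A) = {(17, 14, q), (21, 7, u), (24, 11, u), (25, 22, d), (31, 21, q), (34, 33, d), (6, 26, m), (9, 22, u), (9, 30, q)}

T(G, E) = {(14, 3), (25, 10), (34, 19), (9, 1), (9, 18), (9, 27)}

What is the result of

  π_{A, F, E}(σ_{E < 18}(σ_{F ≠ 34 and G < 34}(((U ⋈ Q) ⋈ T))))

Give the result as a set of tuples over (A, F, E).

Joining U and Q on A yields {(d, 20, 25, 22), (d, 20, 34, 33), (d, 22, 25, 22), (d, 22, 34, 33), (m, 3, 6, 26), (q, 31, 17, 14), (q, 31, 31, 21), (q, 31, 9, 30), (q, 34, 17, 14), (q, 34, 31, 21), (q, 34, 9, 30), (u, 13, 21, 7), (u, 13, 24, 11), (u, 13, 9, 22), (u, 33, 21, 7), (u, 33, 24, 11), (u, 33, 9, 22)}.
Joining (U ⋈ Q) and T on G yields {(d, 20, 25, 22, 10), (d, 20, 34, 33, 19), (d, 22, 25, 22, 10), (d, 22, 34, 33, 19), (q, 31, 9, 30, 1), (q, 31, 9, 30, 18), (q, 31, 9, 30, 27), (q, 34, 9, 30, 1), (q, 34, 9, 30, 18), (q, 34, 9, 30, 27), (u, 13, 9, 22, 1), (u, 13, 9, 22, 18), (u, 13, 9, 22, 27), (u, 33, 9, 22, 1), (u, 33, 9, 22, 18), (u, 33, 9, 22, 27)}.
Apply σ_{F ≠ 34 and G < 34}; surviving tuples: {(d, 20, 25, 22, 10), (d, 22, 25, 22, 10), (q, 31, 9, 30, 1), (q, 31, 9, 30, 18), (q, 31, 9, 30, 27), (u, 13, 9, 22, 1), (u, 13, 9, 22, 18), (u, 13, 9, 22, 27), (u, 33, 9, 22, 1), (u, 33, 9, 22, 18), (u, 33, 9, 22, 27)}
Apply σ_{E < 18}; surviving tuples: {(d, 20, 25, 22, 10), (d, 22, 25, 22, 10), (q, 31, 9, 30, 1), (u, 13, 9, 22, 1), (u, 33, 9, 22, 1)}
Keep only column(s) A, F, E: {(d, 20, 10), (d, 22, 10), (q, 31, 1), (u, 13, 1), (u, 33, 1)}

{(d, 20, 10), (d, 22, 10), (q, 31, 1), (u, 13, 1), (u, 33, 1)}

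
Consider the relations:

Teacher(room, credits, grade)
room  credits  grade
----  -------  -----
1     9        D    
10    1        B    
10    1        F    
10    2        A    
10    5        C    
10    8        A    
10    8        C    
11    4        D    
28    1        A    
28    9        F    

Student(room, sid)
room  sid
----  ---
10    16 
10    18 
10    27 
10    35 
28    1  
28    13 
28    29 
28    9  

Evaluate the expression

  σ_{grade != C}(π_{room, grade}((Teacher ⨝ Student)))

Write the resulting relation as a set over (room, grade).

Joining Teacher and Student on room yields {(10, 1, B, 16), (10, 1, B, 18), (10, 1, B, 27), (10, 1, B, 35), (10, 1, F, 16), (10, 1, F, 18), (10, 1, F, 27), (10, 1, F, 35), (10, 2, A, 16), (10, 2, A, 18), (10, 2, A, 27), (10, 2, A, 35), (10, 5, C, 16), (10, 5, C, 18), (10, 5, C, 27), (10, 5, C, 35), (10, 8, A, 16), (10, 8, A, 18), (10, 8, A, 27), (10, 8, A, 35), (10, 8, C, 16), (10, 8, C, 18), (10, 8, C, 27), (10, 8, C, 35), (28, 1, A, 1), (28, 1, A, 13), (28, 1, A, 29), (28, 1, A, 9), (28, 9, F, 1), (28, 9, F, 13), (28, 9, F, 29), (28, 9, F, 9)}.
π[room, grade]: project onto (room, grade) (26 duplicate(s) eliminated) → {(10, A), (10, B), (10, C), (10, F), (28, A), (28, F)}
Selection grade != C: {(10, A), (10, B), (10, F), (28, A), (28, F)}

{(10, A), (10, B), (10, F), (28, A), (28, F)}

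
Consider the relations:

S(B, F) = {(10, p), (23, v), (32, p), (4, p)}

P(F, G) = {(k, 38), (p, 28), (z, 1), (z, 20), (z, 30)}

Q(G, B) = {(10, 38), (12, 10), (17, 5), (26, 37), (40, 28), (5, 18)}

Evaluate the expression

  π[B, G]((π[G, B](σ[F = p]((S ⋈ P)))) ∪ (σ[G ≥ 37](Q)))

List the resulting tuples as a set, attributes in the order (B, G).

{(10, 28), (28, 40), (32, 28), (4, 28)}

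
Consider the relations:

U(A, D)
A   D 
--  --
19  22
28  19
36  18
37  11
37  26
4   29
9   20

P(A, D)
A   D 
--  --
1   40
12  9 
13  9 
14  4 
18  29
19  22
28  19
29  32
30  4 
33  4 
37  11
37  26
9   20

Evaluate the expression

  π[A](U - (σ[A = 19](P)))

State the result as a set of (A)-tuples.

{28, 36, 37, 4, 9}

Filtering on A = 19 leaves {(19, 22)}.
Difference: {(19, 22), (28, 19), (36, 18), (37, 11), (37, 26), (4, 29), (9, 20)} with {(19, 22)} → {(28, 19), (36, 18), (37, 11), (37, 26), (4, 29), (9, 20)}
π_{A} gives {28, 36, 37, 4, 9} (1 duplicate(s) eliminated).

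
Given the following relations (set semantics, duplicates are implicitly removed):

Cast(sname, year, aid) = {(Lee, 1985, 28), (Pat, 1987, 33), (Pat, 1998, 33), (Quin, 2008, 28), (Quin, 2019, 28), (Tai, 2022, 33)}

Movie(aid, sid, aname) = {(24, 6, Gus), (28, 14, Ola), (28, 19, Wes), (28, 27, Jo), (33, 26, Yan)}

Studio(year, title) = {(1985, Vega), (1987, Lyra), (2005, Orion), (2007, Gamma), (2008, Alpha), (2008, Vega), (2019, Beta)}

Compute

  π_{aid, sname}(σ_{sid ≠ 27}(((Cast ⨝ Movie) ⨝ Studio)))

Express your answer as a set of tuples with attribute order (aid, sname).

{(28, Lee), (28, Quin), (33, Pat)}

Natural join on aid: {(Lee, 1985, 28, 14, Ola), (Lee, 1985, 28, 19, Wes), (Lee, 1985, 28, 27, Jo), (Pat, 1987, 33, 26, Yan), (Pat, 1998, 33, 26, Yan), (Quin, 2008, 28, 14, Ola), (Quin, 2008, 28, 19, Wes), (Quin, 2008, 28, 27, Jo), (Quin, 2019, 28, 14, Ola), (Quin, 2019, 28, 19, Wes), (Quin, 2019, 28, 27, Jo), (Tai, 2022, 33, 26, Yan)}
Natural join on year: {(Lee, 1985, 28, 14, Ola, Vega), (Lee, 1985, 28, 19, Wes, Vega), (Lee, 1985, 28, 27, Jo, Vega), (Pat, 1987, 33, 26, Yan, Lyra), (Quin, 2008, 28, 14, Ola, Alpha), (Quin, 2008, 28, 14, Ola, Vega), (Quin, 2008, 28, 19, Wes, Alpha), (Quin, 2008, 28, 19, Wes, Vega), (Quin, 2008, 28, 27, Jo, Alpha), (Quin, 2008, 28, 27, Jo, Vega), (Quin, 2019, 28, 14, Ola, Beta), (Quin, 2019, 28, 19, Wes, Beta), (Quin, 2019, 28, 27, Jo, Beta)}
σ[sid ≠ 27]: keep tuples satisfying sid ≠ 27 → {(Lee, 1985, 28, 14, Ola, Vega), (Lee, 1985, 28, 19, Wes, Vega), (Pat, 1987, 33, 26, Yan, Lyra), (Quin, 2008, 28, 14, Ola, Alpha), (Quin, 2008, 28, 14, Ola, Vega), (Quin, 2008, 28, 19, Wes, Alpha), (Quin, 2008, 28, 19, Wes, Vega), (Quin, 2019, 28, 14, Ola, Beta), (Quin, 2019, 28, 19, Wes, Beta)}
π[aid, sname]: project onto (aid, sname) (6 duplicate(s) eliminated) → {(28, Lee), (28, Quin), (33, Pat)}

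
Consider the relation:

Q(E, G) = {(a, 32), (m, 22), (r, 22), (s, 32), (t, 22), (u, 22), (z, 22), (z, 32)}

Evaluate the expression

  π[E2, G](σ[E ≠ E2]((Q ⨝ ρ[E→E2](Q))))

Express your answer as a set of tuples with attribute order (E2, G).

ρ[E→E2]: schema becomes (E2, G); tuples unchanged.
Q ⋈ ρ[E→E2](Q) (natural join on G): {(a, 32, a), (a, 32, s), (a, 32, z), (m, 22, m), (m, 22, r), (m, 22, t), (m, 22, u), (m, 22, z), (r, 22, m), (r, 22, r), (r, 22, t), (r, 22, u), (r, 22, z), (s, 32, a), (s, 32, s), (s, 32, z), (t, 22, m), (t, 22, r), (t, 22, t), (t, 22, u), (t, 22, z), (u, 22, m), (u, 22, r), (u, 22, t), (u, 22, u), (u, 22, z), (z, 22, m), (z, 22, r), (z, 22, t), (z, 22, u), (z, 22, z), (z, 32, a), (z, 32, s), (z, 32, z)}
Apply σ_{E ≠ E2}; surviving tuples: {(a, 32, s), (a, 32, z), (m, 22, r), (m, 22, t), (m, 22, u), (m, 22, z), (r, 22, m), (r, 22, t), (r, 22, u), (r, 22, z), (s, 32, a), (s, 32, z), (t, 22, m), (t, 22, r), (t, 22, u), (t, 22, z), (u, 22, m), (u, 22, r), (u, 22, t), (u, 22, z), (z, 22, m), (z, 22, r), (z, 22, t), (z, 22, u), (z, 32, a), (z, 32, s)}
π_{E2, G} gives {(a, 32), (m, 22), (r, 22), (s, 32), (t, 22), (u, 22), (z, 22), (z, 32)} (18 duplicate(s) eliminated).

{(a, 32), (m, 22), (r, 22), (s, 32), (t, 22), (u, 22), (z, 22), (z, 32)}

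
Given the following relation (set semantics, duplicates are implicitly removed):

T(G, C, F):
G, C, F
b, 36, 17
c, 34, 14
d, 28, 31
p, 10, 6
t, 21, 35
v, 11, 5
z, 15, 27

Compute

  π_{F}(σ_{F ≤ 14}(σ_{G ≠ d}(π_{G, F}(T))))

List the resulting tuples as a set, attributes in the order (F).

{14, 5, 6}

Keep only column(s) G, F: {(b, 17), (c, 14), (d, 31), (p, 6), (t, 35), (v, 5), (z, 27)}
Apply σ_{G ≠ d}; surviving tuples: {(b, 17), (c, 14), (p, 6), (t, 35), (v, 5), (z, 27)}
Apply σ_{F ≤ 14}; surviving tuples: {(c, 14), (p, 6), (v, 5)}
Keep only column(s) F: {14, 5, 6}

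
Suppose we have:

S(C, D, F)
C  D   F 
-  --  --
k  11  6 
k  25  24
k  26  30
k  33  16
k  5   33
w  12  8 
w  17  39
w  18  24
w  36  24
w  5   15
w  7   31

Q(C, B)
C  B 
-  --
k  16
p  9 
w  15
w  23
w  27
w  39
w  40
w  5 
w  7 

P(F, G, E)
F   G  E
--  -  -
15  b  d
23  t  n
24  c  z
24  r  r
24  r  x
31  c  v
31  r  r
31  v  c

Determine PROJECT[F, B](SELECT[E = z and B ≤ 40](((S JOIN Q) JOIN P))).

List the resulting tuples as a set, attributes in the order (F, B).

{(24, 15), (24, 16), (24, 23), (24, 27), (24, 39), (24, 40), (24, 5), (24, 7)}

S ⋈ Q (natural join on C): {(k, 11, 6, 16), (k, 25, 24, 16), (k, 26, 30, 16), (k, 33, 16, 16), (k, 5, 33, 16), (w, 12, 8, 15), (w, 12, 8, 23), (w, 12, 8, 27), (w, 12, 8, 39), (w, 12, 8, 40), (w, 12, 8, 5), (w, 12, 8, 7), (w, 17, 39, 15), (w, 17, 39, 23), (w, 17, 39, 27), (w, 17, 39, 39), (w, 17, 39, 40), (w, 17, 39, 5), (w, 17, 39, 7), (w, 18, 24, 15), (w, 18, 24, 23), (w, 18, 24, 27), (w, 18, 24, 39), (w, 18, 24, 40), (w, 18, 24, 5), (w, 18, 24, 7), (w, 36, 24, 15), (w, 36, 24, 23), (w, 36, 24, 27), (w, 36, 24, 39), (w, 36, 24, 40), (w, 36, 24, 5), (w, 36, 24, 7), (w, 5, 15, 15), (w, 5, 15, 23), (w, 5, 15, 27), (w, 5, 15, 39), (w, 5, 15, 40), (w, 5, 15, 5), (w, 5, 15, 7), (w, 7, 31, 15), (w, 7, 31, 23), (w, 7, 31, 27), (w, 7, 31, 39), (w, 7, 31, 40), (w, 7, 31, 5), (w, 7, 31, 7)}
(S JOIN Q) ⋈ P (natural join on F): {(k, 25, 24, 16, c, z), (k, 25, 24, 16, r, r), (k, 25, 24, 16, r, x), (w, 18, 24, 15, c, z), (w, 18, 24, 15, r, r), (w, 18, 24, 15, r, x), (w, 18, 24, 23, c, z), (w, 18, 24, 23, r, r), (w, 18, 24, 23, r, x), (w, 18, 24, 27, c, z), (w, 18, 24, 27, r, r), (w, 18, 24, 27, r, x), (w, 18, 24, 39, c, z), (w, 18, 24, 39, r, r), (w, 18, 24, 39, r, x), (w, 18, 24, 40, c, z), (w, 18, 24, 40, r, r), (w, 18, 24, 40, r, x), (w, 18, 24, 5, c, z), (w, 18, 24, 5, r, r), (w, 18, 24, 5, r, x), (w, 18, 24, 7, c, z), (w, 18, 24, 7, r, r), (w, 18, 24, 7, r, x), (w, 36, 24, 15, c, z), (w, 36, 24, 15, r, r), (w, 36, 24, 15, r, x), (w, 36, 24, 23, c, z), (w, 36, 24, 23, r, r), (w, 36, 24, 23, r, x), (w, 36, 24, 27, c, z), (w, 36, 24, 27, r, r), (w, 36, 24, 27, r, x), (w, 36, 24, 39, c, z), (w, 36, 24, 39, r, r), (w, 36, 24, 39, r, x), (w, 36, 24, 40, c, z), (w, 36, 24, 40, r, r), (w, 36, 24, 40, r, x), (w, 36, 24, 5, c, z), (w, 36, 24, 5, r, r), (w, 36, 24, 5, r, x), (w, 36, 24, 7, c, z), (w, 36, 24, 7, r, r), (w, 36, 24, 7, r, x), (w, 5, 15, 15, b, d), (w, 5, 15, 23, b, d), (w, 5, 15, 27, b, d), (w, 5, 15, 39, b, d), (w, 5, 15, 40, b, d), (w, 5, 15, 5, b, d), (w, 5, 15, 7, b, d), (w, 7, 31, 15, c, v), (w, 7, 31, 15, r, r), (w, 7, 31, 15, v, c), (w, 7, 31, 23, c, v), (w, 7, 31, 23, r, r), (w, 7, 31, 23, v, c), (w, 7, 31, 27, c, v), (w, 7, 31, 27, r, r), (w, 7, 31, 27, v, c), (w, 7, 31, 39, c, v), (w, 7, 31, 39, r, r), (w, 7, 31, 39, v, c), (w, 7, 31, 40, c, v), (w, 7, 31, 40, r, r), (w, 7, 31, 40, v, c), (w, 7, 31, 5, c, v), (w, 7, 31, 5, r, r), (w, 7, 31, 5, v, c), (w, 7, 31, 7, c, v), (w, 7, 31, 7, r, r), (w, 7, 31, 7, v, c)}
Filtering on E = z and B ≤ 40 leaves {(k, 25, 24, 16, c, z), (w, 18, 24, 15, c, z), (w, 18, 24, 23, c, z), (w, 18, 24, 27, c, z), (w, 18, 24, 39, c, z), (w, 18, 24, 40, c, z), (w, 18, 24, 5, c, z), (w, 18, 24, 7, c, z), (w, 36, 24, 15, c, z), (w, 36, 24, 23, c, z), (w, 36, 24, 27, c, z), (w, 36, 24, 39, c, z), (w, 36, 24, 40, c, z), (w, 36, 24, 5, c, z), (w, 36, 24, 7, c, z)}.
Projecting to F, B (7 duplicate(s) eliminated): {(24, 15), (24, 16), (24, 23), (24, 27), (24, 39), (24, 40), (24, 5), (24, 7)}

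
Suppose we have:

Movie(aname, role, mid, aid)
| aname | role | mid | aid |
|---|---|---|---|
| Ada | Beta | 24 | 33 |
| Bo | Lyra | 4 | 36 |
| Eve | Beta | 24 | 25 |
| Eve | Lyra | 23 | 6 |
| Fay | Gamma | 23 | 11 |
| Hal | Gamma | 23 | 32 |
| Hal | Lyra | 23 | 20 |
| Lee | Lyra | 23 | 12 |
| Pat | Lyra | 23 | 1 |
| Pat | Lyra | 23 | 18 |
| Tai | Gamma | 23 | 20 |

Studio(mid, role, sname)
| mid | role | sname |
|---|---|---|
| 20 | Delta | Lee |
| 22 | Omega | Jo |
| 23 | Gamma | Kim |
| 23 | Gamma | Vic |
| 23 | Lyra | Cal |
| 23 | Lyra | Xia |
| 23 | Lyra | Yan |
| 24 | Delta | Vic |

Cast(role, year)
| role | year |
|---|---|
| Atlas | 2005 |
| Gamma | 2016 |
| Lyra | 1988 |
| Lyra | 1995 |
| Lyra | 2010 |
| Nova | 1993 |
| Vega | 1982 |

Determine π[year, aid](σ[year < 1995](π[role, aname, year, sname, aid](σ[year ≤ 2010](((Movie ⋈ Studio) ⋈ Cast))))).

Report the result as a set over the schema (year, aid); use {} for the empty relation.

{(1988, 1), (1988, 12), (1988, 18), (1988, 20), (1988, 6)}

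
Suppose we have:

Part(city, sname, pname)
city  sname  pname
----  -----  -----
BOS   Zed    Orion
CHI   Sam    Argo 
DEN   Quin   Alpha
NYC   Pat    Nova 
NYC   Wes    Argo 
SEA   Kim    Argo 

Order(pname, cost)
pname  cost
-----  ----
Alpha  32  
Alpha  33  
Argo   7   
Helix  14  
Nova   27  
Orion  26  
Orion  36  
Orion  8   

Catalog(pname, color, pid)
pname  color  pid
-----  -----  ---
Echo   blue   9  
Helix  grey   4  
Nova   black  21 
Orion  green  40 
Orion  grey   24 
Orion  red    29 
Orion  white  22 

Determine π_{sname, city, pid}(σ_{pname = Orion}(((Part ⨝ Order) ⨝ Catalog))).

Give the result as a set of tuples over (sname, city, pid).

{(Zed, BOS, 22), (Zed, BOS, 24), (Zed, BOS, 29), (Zed, BOS, 40)}

Joining Part and Order on pname yields {(BOS, Zed, Orion, 26), (BOS, Zed, Orion, 36), (BOS, Zed, Orion, 8), (CHI, Sam, Argo, 7), (DEN, Quin, Alpha, 32), (DEN, Quin, Alpha, 33), (NYC, Pat, Nova, 27), (NYC, Wes, Argo, 7), (SEA, Kim, Argo, 7)}.
Joining (Part ⨝ Order) and Catalog on pname yields {(BOS, Zed, Orion, 26, green, 40), (BOS, Zed, Orion, 26, grey, 24), (BOS, Zed, Orion, 26, red, 29), (BOS, Zed, Orion, 26, white, 22), (BOS, Zed, Orion, 36, green, 40), (BOS, Zed, Orion, 36, grey, 24), (BOS, Zed, Orion, 36, red, 29), (BOS, Zed, Orion, 36, white, 22), (BOS, Zed, Orion, 8, green, 40), (BOS, Zed, Orion, 8, grey, 24), (BOS, Zed, Orion, 8, red, 29), (BOS, Zed, Orion, 8, white, 22), (NYC, Pat, Nova, 27, black, 21)}.
Apply σ_{pname = Orion}; surviving tuples: {(BOS, Zed, Orion, 26, green, 40), (BOS, Zed, Orion, 26, grey, 24), (BOS, Zed, Orion, 26, red, 29), (BOS, Zed, Orion, 26, white, 22), (BOS, Zed, Orion, 36, green, 40), (BOS, Zed, Orion, 36, grey, 24), (BOS, Zed, Orion, 36, red, 29), (BOS, Zed, Orion, 36, white, 22), (BOS, Zed, Orion, 8, green, 40), (BOS, Zed, Orion, 8, grey, 24), (BOS, Zed, Orion, 8, red, 29), (BOS, Zed, Orion, 8, white, 22)}
π[sname, city, pid]: project onto (sname, city, pid) (8 duplicate(s) eliminated) → {(Zed, BOS, 22), (Zed, BOS, 24), (Zed, BOS, 29), (Zed, BOS, 40)}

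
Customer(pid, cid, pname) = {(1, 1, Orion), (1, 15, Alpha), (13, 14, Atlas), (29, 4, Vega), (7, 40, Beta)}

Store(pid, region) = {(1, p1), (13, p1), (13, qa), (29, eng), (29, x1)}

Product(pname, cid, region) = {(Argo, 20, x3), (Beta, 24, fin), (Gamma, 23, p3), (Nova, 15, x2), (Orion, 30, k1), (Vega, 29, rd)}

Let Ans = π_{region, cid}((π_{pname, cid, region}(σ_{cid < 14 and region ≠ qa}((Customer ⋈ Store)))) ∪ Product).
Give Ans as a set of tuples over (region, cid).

{(eng, 4), (fin, 24), (k1, 30), (p1, 1), (p3, 23), (rd, 29), (x1, 4), (x2, 15), (x3, 20)}

Customer ⋈ Store (natural join on pid): {(1, 1, Orion, p1), (1, 15, Alpha, p1), (13, 14, Atlas, p1), (13, 14, Atlas, qa), (29, 4, Vega, eng), (29, 4, Vega, x1)}
Selection cid < 14 and region ≠ qa: {(1, 1, Orion, p1), (29, 4, Vega, eng), (29, 4, Vega, x1)}
Keep only column(s) pname, cid, region: {(Orion, 1, p1), (Vega, 4, eng), (Vega, 4, x1)}
Set union of the two operands is {(Argo, 20, x3), (Beta, 24, fin), (Gamma, 23, p3), (Nova, 15, x2), (Orion, 1, p1), (Orion, 30, k1), (Vega, 29, rd), (Vega, 4, eng), (Vega, 4, x1)}.
Keep only column(s) region, cid: {(eng, 4), (fin, 24), (k1, 30), (p1, 1), (p3, 23), (rd, 29), (x1, 4), (x2, 15), (x3, 20)}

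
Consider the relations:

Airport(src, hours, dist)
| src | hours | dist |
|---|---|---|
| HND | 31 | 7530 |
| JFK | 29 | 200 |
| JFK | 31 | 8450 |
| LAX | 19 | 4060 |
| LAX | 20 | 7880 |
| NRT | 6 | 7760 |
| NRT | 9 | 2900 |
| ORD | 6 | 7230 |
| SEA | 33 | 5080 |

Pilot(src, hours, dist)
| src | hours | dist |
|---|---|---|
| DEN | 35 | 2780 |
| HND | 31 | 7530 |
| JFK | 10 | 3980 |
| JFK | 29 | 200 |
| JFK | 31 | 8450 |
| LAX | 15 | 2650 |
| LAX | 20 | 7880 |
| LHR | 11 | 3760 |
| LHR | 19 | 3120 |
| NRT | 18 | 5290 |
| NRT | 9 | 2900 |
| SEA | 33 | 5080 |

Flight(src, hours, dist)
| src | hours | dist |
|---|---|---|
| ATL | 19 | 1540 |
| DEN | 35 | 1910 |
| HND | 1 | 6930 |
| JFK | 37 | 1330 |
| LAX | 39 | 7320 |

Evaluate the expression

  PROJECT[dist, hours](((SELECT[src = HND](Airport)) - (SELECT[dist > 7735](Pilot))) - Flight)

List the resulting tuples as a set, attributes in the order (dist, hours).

{(7530, 31)}

σ[src = HND]: keep tuples satisfying src = HND → {(HND, 31, 7530)}
σ[dist > 7735]: keep tuples satisfying dist > 7735 → {(JFK, 31, 8450), (LAX, 20, 7880)}
Taking the difference: {(HND, 31, 7530)}
Taking the difference: {(HND, 31, 7530)}
Projecting to dist, hours: {(7530, 31)}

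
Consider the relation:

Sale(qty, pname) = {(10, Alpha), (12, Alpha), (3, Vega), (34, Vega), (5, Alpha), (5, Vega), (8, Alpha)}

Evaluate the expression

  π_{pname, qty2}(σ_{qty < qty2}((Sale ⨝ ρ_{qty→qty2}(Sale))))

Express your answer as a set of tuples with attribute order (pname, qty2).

ρ[qty→qty2]: schema becomes (qty2, pname); tuples unchanged.
Natural join on pname: {(10, Alpha, 10), (10, Alpha, 12), (10, Alpha, 5), (10, Alpha, 8), (12, Alpha, 10), (12, Alpha, 12), (12, Alpha, 5), (12, Alpha, 8), (3, Vega, 3), (3, Vega, 34), (3, Vega, 5), (34, Vega, 3), (34, Vega, 34), (34, Vega, 5), (5, Alpha, 10), (5, Alpha, 12), (5, Alpha, 5), (5, Alpha, 8), (5, Vega, 3), (5, Vega, 34), (5, Vega, 5), (8, Alpha, 10), (8, Alpha, 12), (8, Alpha, 5), (8, Alpha, 8)}
Selection qty < qty2: {(10, Alpha, 12), (3, Vega, 34), (3, Vega, 5), (5, Alpha, 10), (5, Alpha, 12), (5, Alpha, 8), (5, Vega, 34), (8, Alpha, 10), (8, Alpha, 12)}
π[pname, qty2]: project onto (pname, qty2) (4 duplicate(s) eliminated) → {(Alpha, 10), (Alpha, 12), (Alpha, 8), (Vega, 34), (Vega, 5)}

{(Alpha, 10), (Alpha, 12), (Alpha, 8), (Vega, 34), (Vega, 5)}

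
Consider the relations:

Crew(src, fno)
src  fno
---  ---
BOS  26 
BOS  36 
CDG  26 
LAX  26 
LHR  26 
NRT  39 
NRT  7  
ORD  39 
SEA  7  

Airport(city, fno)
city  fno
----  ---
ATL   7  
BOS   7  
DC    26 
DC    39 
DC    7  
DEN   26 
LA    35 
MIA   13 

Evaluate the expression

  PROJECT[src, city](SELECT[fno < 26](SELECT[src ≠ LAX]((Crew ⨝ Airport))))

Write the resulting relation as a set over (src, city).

Crew ⋈ Airport (natural join on fno): {(BOS, 26, DC), (BOS, 26, DEN), (CDG, 26, DC), (CDG, 26, DEN), (LAX, 26, DC), (LAX, 26, DEN), (LHR, 26, DC), (LHR, 26, DEN), (NRT, 39, DC), (NRT, 7, ATL), (NRT, 7, BOS), (NRT, 7, DC), (ORD, 39, DC), (SEA, 7, ATL), (SEA, 7, BOS), (SEA, 7, DC)}
Selection src ≠ LAX: {(BOS, 26, DC), (BOS, 26, DEN), (CDG, 26, DC), (CDG, 26, DEN), (LHR, 26, DC), (LHR, 26, DEN), (NRT, 39, DC), (NRT, 7, ATL), (NRT, 7, BOS), (NRT, 7, DC), (ORD, 39, DC), (SEA, 7, ATL), (SEA, 7, BOS), (SEA, 7, DC)}
Selection fno < 26: {(NRT, 7, ATL), (NRT, 7, BOS), (NRT, 7, DC), (SEA, 7, ATL), (SEA, 7, BOS), (SEA, 7, DC)}
π[src, city]: project onto (src, city) → {(NRT, ATL), (NRT, BOS), (NRT, DC), (SEA, ATL), (SEA, BOS), (SEA, DC)}

{(NRT, ATL), (NRT, BOS), (NRT, DC), (SEA, ATL), (SEA, BOS), (SEA, DC)}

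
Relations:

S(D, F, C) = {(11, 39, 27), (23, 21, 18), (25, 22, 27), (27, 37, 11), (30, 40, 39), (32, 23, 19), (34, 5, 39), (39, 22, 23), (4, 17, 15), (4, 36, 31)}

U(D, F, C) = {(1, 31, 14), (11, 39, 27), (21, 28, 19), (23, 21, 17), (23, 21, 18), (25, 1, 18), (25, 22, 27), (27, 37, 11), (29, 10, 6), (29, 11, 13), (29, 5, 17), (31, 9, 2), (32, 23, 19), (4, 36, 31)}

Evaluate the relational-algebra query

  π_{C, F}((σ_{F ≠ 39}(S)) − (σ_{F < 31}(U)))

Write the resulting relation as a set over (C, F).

Apply σ_{F ≠ 39}; surviving tuples: {(23, 21, 18), (25, 22, 27), (27, 37, 11), (30, 40, 39), (32, 23, 19), (34, 5, 39), (39, 22, 23), (4, 17, 15), (4, 36, 31)}
Apply σ_{F < 31}; surviving tuples: {(21, 28, 19), (23, 21, 17), (23, 21, 18), (25, 1, 18), (25, 22, 27), (29, 10, 6), (29, 11, 13), (29, 5, 17), (31, 9, 2), (32, 23, 19)}
Difference: {(23, 21, 18), (25, 22, 27), (27, 37, 11), (30, 40, 39), (32, 23, 19), (34, 5, 39), (39, 22, 23), (4, 17, 15), (4, 36, 31)} with {(21, 28, 19), (23, 21, 17), (23, 21, 18), (25, 1, 18), (25, 22, 27), (29, 10, 6), (29, 11, 13), (29, 5, 17), (31, 9, 2), (32, 23, 19)} → {(27, 37, 11), (30, 40, 39), (34, 5, 39), (39, 22, 23), (4, 17, 15), (4, 36, 31)}
π_{C, F} gives {(11, 37), (15, 17), (23, 22), (31, 36), (39, 40), (39, 5)}.

{(11, 37), (15, 17), (23, 22), (31, 36), (39, 40), (39, 5)}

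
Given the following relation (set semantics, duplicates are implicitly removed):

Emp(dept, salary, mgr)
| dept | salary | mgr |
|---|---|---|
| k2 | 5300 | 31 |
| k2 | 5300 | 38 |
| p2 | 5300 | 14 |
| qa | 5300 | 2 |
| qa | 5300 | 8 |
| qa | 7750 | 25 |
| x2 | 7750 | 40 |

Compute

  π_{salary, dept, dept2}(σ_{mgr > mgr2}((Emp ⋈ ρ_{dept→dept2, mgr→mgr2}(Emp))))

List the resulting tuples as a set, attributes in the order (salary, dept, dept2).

{(5300, k2, k2), (5300, k2, p2), (5300, k2, qa), (5300, p2, qa), (5300, qa, qa), (7750, x2, qa)}

ρ[dept→dept2, mgr→mgr2]: schema becomes (dept2, salary, mgr2); tuples unchanged.
Natural join on salary: {(k2, 5300, 31, k2, 31), (k2, 5300, 31, k2, 38), (k2, 5300, 31, p2, 14), (k2, 5300, 31, qa, 2), (k2, 5300, 31, qa, 8), (k2, 5300, 38, k2, 31), (k2, 5300, 38, k2, 38), (k2, 5300, 38, p2, 14), (k2, 5300, 38, qa, 2), (k2, 5300, 38, qa, 8), (p2, 5300, 14, k2, 31), (p2, 5300, 14, k2, 38), (p2, 5300, 14, p2, 14), (p2, 5300, 14, qa, 2), (p2, 5300, 14, qa, 8), (qa, 5300, 2, k2, 31), (qa, 5300, 2, k2, 38), (qa, 5300, 2, p2, 14), (qa, 5300, 2, qa, 2), (qa, 5300, 2, qa, 8), (qa, 5300, 8, k2, 31), (qa, 5300, 8, k2, 38), (qa, 5300, 8, p2, 14), (qa, 5300, 8, qa, 2), (qa, 5300, 8, qa, 8), (qa, 7750, 25, qa, 25), (qa, 7750, 25, x2, 40), (x2, 7750, 40, qa, 25), (x2, 7750, 40, x2, 40)}
σ[mgr > mgr2]: keep tuples satisfying mgr > mgr2 → {(k2, 5300, 31, p2, 14), (k2, 5300, 31, qa, 2), (k2, 5300, 31, qa, 8), (k2, 5300, 38, k2, 31), (k2, 5300, 38, p2, 14), (k2, 5300, 38, qa, 2), (k2, 5300, 38, qa, 8), (p2, 5300, 14, qa, 2), (p2, 5300, 14, qa, 8), (qa, 5300, 8, qa, 2), (x2, 7750, 40, qa, 25)}
π_{salary, dept, dept2} gives {(5300, k2, k2), (5300, k2, p2), (5300, k2, qa), (5300, p2, qa), (5300, qa, qa), (7750, x2, qa)} (5 duplicate(s) eliminated).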